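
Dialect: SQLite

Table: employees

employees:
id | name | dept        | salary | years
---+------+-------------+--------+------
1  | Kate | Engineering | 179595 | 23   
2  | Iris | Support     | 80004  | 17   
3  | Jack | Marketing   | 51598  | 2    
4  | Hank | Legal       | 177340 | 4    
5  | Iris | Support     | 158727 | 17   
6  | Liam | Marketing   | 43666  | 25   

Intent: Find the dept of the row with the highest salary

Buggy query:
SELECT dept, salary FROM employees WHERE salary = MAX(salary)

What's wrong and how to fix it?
Bug: WHERE is evaluated per row; an aggregate over the whole table isn't defined there

Fix: Use a subquery: WHERE salary = (SELECT MAX(salary) FROM employees)

Corrected query:
SELECT dept, salary FROM employees WHERE salary = (SELECT MAX(salary) FROM employees)

Result:
dept        | salary
------------+-------
Engineering | 179595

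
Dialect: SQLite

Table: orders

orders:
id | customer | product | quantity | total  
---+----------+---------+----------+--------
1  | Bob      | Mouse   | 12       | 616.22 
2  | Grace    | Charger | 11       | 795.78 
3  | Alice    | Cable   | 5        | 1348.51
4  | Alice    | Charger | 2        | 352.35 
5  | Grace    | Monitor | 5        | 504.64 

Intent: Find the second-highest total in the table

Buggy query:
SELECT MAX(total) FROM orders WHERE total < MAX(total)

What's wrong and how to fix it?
Bug: The inner MAX is an aggregate inside WHERE, which is not allowed

Fix: Compute the overall MAX in a subquery, then take MAX of rows below it

Corrected query:
SELECT MAX(total) FROM orders WHERE total < (SELECT MAX(total) FROM orders)

Result:
MAX(total)
----------
795.78    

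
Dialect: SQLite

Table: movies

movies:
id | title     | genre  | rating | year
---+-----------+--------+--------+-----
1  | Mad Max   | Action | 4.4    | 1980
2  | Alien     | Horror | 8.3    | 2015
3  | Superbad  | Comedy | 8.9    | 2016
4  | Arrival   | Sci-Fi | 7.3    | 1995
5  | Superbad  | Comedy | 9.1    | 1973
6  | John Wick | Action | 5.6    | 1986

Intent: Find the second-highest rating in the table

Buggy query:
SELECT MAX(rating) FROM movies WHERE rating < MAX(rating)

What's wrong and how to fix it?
Bug: MAX(rating) on the right of the comparison is an aggregate-in-WHERE error

Fix: Compute the overall MAX in a subquery, then take MAX of rows below it

Corrected query:
SELECT MAX(rating) FROM movies WHERE rating < (SELECT MAX(rating) FROM movies)

Result:
MAX(rating)
-----------
8.9        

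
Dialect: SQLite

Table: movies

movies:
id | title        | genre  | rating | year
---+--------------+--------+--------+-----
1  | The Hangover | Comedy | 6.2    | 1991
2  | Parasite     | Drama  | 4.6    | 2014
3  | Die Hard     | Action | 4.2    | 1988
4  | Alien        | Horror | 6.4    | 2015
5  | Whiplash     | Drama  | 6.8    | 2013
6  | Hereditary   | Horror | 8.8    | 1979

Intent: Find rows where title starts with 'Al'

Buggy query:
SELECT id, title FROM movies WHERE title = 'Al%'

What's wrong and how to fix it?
Bug: '=' compares the literal string including the % character; pattern matching needs LIKE

Fix: Use LIKE for wildcard pattern matching

Corrected query:
SELECT id, title FROM movies WHERE title LIKE 'Al%'

Result:
id | title
---+------
4  | Alien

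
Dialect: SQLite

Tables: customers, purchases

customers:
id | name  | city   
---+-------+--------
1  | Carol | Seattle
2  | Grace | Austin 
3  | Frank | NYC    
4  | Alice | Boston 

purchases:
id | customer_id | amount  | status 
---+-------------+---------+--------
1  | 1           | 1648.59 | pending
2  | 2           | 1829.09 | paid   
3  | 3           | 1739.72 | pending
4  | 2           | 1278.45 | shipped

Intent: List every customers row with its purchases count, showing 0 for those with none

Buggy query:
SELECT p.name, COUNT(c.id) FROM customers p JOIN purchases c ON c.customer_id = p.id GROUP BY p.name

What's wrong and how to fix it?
Bug: INNER JOIN drops customers rows that have no matching purchases rows

Fix: Switch to LEFT JOIN to retain unmatched parent rows

Corrected query:
SELECT p.name, COUNT(c.id) FROM customers p LEFT JOIN purchases c ON c.customer_id = p.id GROUP BY p.name

Result:
name  | COUNT(c.id)
------+------------
Alice | 0          
Carol | 1          
Frank | 1          
Grace | 2          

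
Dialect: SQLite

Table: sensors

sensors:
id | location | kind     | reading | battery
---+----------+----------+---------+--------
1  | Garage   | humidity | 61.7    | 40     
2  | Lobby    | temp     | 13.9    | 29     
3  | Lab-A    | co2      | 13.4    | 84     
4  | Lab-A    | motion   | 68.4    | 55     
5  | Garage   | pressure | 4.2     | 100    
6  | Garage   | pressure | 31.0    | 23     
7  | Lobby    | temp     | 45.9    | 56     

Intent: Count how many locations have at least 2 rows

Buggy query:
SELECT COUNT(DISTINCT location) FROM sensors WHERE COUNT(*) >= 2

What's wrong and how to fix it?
Bug: COUNT(*) cannot appear in WHERE; the per-group count doesn't exist yet

Fix: Use a subquery that GROUPs and filters with HAVING, then count its rows

Corrected query:
SELECT COUNT(*) FROM (SELECT location FROM sensors GROUP BY location HAVING COUNT(*) >= 2)

Result:
COUNT(*)
--------
3       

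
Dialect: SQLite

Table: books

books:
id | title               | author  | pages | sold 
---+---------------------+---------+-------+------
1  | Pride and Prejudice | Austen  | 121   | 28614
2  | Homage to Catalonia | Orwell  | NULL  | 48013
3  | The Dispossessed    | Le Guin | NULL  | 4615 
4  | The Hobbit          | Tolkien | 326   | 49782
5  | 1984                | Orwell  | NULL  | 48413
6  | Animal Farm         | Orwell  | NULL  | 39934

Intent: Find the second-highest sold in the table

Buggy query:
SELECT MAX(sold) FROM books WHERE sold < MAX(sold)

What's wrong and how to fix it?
Bug: MAX(sold) on the right of the comparison is an aggregate-in-WHERE error

Fix: Compute the overall MAX in a subquery, then take MAX of rows below it

Corrected query:
SELECT MAX(sold) FROM books WHERE sold < (SELECT MAX(sold) FROM books)

Result:
MAX(sold)
---------
48413    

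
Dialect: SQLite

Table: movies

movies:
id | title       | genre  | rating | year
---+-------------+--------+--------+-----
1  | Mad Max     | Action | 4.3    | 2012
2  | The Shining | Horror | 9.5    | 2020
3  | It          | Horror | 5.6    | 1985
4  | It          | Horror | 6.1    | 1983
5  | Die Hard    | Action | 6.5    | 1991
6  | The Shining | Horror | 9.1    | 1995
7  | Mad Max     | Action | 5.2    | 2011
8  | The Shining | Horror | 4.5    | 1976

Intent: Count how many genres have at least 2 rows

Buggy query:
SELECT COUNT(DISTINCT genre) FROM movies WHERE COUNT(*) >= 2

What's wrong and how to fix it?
Bug: COUNT(*) cannot appear in WHERE; the per-group count doesn't exist yet

Fix: Group first with HAVING COUNT(*) >= 2, then COUNT the resulting groups

Corrected query:
SELECT COUNT(*) FROM (SELECT genre FROM movies GROUP BY genre HAVING COUNT(*) >= 2)

Result:
COUNT(*)
--------
2       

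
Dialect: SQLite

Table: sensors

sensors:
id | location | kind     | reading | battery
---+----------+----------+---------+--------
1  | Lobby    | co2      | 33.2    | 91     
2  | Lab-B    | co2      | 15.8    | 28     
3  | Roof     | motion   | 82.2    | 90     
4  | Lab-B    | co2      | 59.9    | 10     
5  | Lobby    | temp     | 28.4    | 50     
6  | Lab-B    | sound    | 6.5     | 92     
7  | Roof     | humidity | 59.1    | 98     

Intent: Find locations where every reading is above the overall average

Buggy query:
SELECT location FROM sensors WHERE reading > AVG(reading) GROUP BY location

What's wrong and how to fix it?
Bug: WHERE evaluates per row before aggregation, so AVG() is unavailable

Fix: Use a subquery for AVG and a HAVING MIN(...) filter so the condition holds for every row in the group

Corrected query:
SELECT location FROM sensors GROUP BY location HAVING MIN(reading) > (SELECT AVG(reading) FROM sensors)

Result:
location
--------
Roof    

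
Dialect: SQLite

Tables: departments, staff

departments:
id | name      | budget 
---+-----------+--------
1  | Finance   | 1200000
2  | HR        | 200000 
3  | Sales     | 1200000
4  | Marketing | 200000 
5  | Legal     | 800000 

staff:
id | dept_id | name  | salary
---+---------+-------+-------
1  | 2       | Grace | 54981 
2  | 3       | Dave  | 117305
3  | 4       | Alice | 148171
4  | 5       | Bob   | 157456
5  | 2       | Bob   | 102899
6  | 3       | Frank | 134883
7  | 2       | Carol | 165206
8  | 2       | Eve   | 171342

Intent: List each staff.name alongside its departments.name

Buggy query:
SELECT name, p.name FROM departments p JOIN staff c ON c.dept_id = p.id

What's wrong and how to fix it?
Bug: Both tables have a 'name' column; the unqualified reference is ambiguous

Fix: Qualify the column with its table alias (c.name)

Corrected query:
SELECT c.name, p.name FROM departments p JOIN staff c ON c.dept_id = p.id

Result:
name  | name     
------+----------
Grace | HR       
Dave  | Sales    
Alice | Marketing
Bob   | Legal    
Bob   | HR       
Frank | Sales    
Carol | HR       
Eve   | HR       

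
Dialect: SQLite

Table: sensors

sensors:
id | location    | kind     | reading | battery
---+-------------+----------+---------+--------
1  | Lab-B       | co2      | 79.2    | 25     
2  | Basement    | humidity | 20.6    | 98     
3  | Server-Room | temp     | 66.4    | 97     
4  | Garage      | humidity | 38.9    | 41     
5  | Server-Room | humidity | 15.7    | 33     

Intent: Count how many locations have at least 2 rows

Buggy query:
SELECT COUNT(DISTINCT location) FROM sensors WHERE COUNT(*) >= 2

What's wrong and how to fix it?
Bug: WHERE filters individual rows, not groups, so a group-level COUNT is invalid there

Fix: Use a subquery that GROUPs and filters with HAVING, then count its rows

Corrected query:
SELECT COUNT(*) FROM (SELECT location FROM sensors GROUP BY location HAVING COUNT(*) >= 2)

Result:
COUNT(*)
--------
1       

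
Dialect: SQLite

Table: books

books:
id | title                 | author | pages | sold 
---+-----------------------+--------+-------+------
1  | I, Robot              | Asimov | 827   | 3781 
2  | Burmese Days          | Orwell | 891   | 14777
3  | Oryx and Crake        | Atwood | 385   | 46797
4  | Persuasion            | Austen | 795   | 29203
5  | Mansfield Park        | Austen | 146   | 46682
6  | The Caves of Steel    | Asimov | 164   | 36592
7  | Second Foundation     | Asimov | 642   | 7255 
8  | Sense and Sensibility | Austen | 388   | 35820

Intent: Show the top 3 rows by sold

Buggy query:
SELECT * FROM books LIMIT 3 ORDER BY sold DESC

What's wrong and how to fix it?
Bug: ORDER BY cannot follow LIMIT; LIMIT is the final clause

Fix: Swap the clauses: ORDER BY first, then LIMIT

Corrected query:
SELECT * FROM books ORDER BY sold DESC LIMIT 3

Result:
id | title              | author | pages | sold 
---+--------------------+--------+-------+------
3  | Oryx and Crake     | Atwood | 385   | 46797
5  | Mansfield Park     | Austen | 146   | 46682
6  | The Caves of Steel | Asimov | 164   | 36592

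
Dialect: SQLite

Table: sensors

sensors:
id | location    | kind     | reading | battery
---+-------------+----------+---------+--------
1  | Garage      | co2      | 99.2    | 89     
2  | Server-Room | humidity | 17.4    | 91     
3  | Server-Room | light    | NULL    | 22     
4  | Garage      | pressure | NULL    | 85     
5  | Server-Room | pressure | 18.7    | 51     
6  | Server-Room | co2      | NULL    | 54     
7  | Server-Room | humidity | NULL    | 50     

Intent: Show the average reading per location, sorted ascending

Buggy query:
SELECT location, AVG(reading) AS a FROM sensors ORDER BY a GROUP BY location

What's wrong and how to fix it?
Bug: GROUP BY must precede ORDER BY

Fix: Reorder: SELECT … FROM … GROUP BY … ORDER BY …

Corrected query:
SELECT location, AVG(reading) AS a FROM sensors GROUP BY location ORDER BY a

Result:
location    | a    
------------+------
Server-Room | 18.05
Garage      | 99.2 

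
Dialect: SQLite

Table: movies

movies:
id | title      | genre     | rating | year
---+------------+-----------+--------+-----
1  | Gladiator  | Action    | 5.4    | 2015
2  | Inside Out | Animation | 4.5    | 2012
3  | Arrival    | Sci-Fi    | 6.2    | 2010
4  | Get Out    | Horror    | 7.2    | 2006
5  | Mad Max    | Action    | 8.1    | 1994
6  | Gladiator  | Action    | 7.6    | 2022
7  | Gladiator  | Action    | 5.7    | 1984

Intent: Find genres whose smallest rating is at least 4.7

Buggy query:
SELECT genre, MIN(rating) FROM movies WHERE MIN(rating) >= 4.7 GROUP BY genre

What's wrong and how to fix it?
Bug: MIN() in WHERE is a misuse of aggregate

Fix: Use HAVING for the per-group MIN condition

Corrected query:
SELECT genre, MIN(rating) FROM movies GROUP BY genre HAVING MIN(rating) >= 4.7

Result:
genre  | MIN(rating)
-------+------------
Action | 5.4        
Horror | 7.2        
Sci-Fi | 6.2        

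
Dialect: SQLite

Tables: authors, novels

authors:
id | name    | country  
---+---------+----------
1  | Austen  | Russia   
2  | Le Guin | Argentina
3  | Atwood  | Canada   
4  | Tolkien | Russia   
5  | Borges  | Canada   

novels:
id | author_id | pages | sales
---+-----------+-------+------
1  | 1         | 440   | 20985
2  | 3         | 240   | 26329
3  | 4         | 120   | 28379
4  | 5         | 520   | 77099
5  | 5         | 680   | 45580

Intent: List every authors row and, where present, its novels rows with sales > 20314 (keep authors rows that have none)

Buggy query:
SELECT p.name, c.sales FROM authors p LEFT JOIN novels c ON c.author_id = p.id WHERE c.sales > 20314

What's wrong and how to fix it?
Bug: Filtering c.sales in WHERE discards the NULL rows produced by LEFT JOIN, turning it into an inner join

Fix: Put 'c.sales > 20314' in the JOIN's ON clause instead of WHERE

Corrected query:
SELECT p.name, c.sales FROM authors p LEFT JOIN novels c ON c.author_id = p.id AND c.sales > 20314

Result:
name    | sales
--------+------
Austen  | 20985
Le Guin | NULL 
Atwood  | 26329
Tolkien | 28379
Borges  | 45580
Borges  | 77099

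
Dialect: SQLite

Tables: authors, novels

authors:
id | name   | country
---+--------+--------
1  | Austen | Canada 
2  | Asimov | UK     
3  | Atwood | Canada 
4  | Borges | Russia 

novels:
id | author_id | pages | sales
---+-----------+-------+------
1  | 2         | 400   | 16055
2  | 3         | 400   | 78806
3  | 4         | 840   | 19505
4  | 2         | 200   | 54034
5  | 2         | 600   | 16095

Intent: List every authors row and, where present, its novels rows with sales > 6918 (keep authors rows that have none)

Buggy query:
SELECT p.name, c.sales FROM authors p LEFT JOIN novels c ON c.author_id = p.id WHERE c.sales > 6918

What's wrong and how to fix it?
Bug: A WHERE condition on the right-hand table after LEFT JOIN drops unmatched parents

Fix: Put 'c.sales > 6918' in the JOIN's ON clause instead of WHERE

Corrected query:
SELECT p.name, c.sales FROM authors p LEFT JOIN novels c ON c.author_id = p.id AND c.sales > 6918

Result:
name   | sales
-------+------
Austen | NULL 
Asimov | 16055
Asimov | 16095
Asimov | 54034
Atwood | 78806
Borges | 19505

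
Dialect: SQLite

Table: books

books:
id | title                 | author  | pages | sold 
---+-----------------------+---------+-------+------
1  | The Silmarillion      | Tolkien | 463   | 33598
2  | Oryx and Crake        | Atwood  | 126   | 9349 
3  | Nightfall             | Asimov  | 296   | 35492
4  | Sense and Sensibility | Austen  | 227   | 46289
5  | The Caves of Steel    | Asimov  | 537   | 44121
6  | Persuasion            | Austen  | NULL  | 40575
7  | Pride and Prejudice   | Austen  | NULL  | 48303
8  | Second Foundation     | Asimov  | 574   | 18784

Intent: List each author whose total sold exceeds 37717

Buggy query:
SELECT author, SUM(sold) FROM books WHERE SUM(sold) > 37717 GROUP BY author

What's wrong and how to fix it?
Bug: Aggregate functions cannot appear in a WHERE clause

Fix: Move the aggregate condition to a HAVING clause

Corrected query:
SELECT author, SUM(sold) FROM books GROUP BY author HAVING SUM(sold) > 37717

Result:
author | SUM(sold)
-------+----------
Asimov | 98397    
Austen | 135167   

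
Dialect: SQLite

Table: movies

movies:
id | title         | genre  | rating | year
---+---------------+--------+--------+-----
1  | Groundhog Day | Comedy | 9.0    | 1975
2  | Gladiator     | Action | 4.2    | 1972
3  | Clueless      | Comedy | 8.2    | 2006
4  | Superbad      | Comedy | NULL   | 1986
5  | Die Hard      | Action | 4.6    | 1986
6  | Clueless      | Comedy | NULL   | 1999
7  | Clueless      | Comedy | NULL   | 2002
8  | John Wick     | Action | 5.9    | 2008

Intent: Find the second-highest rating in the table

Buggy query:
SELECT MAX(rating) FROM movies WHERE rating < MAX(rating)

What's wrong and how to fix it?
Bug: MAX(rating) on the right of the comparison is an aggregate-in-WHERE error

Fix: Compute the overall MAX in a subquery, then take MAX of rows below it

Corrected query:
SELECT MAX(rating) FROM movies WHERE rating < (SELECT MAX(rating) FROM movies)

Result:
MAX(rating)
-----------
8.2        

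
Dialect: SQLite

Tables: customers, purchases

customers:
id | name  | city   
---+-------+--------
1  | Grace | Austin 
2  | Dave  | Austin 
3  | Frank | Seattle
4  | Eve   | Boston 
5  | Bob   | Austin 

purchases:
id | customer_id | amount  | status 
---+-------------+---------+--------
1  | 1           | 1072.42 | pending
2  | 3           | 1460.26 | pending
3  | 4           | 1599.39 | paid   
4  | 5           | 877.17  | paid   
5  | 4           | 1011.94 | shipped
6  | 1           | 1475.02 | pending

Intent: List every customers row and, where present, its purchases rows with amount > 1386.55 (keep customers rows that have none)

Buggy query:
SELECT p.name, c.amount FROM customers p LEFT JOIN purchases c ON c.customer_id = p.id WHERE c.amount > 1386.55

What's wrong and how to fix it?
Bug: A WHERE condition on the right-hand table after LEFT JOIN drops unmatched parents

Fix: Put 'c.amount > 1386.55' in the JOIN's ON clause instead of WHERE

Corrected query:
SELECT p.name, c.amount FROM customers p LEFT JOIN purchases c ON c.customer_id = p.id AND c.amount > 1386.55

Result:
name  | amount 
------+--------
Grace | 1475.02
Dave  | NULL   
Frank | 1460.26
Eve   | 1599.39
Bob   | NULL   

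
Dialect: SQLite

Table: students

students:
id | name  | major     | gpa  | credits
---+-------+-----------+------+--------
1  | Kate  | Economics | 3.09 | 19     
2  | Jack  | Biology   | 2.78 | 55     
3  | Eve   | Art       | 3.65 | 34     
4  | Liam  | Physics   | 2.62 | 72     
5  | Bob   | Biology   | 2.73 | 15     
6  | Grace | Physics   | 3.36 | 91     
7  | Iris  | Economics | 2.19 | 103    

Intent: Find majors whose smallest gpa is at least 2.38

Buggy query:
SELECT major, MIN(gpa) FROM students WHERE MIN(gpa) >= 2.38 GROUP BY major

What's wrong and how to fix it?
Bug: MIN() in WHERE is a misuse of aggregate

Fix: Use HAVING for the per-group MIN condition

Corrected query:
SELECT major, MIN(gpa) FROM students GROUP BY major HAVING MIN(gpa) >= 2.38

Result:
major   | MIN(gpa)
--------+---------
Art     | 3.65    
Biology | 2.73    
Physics | 2.62    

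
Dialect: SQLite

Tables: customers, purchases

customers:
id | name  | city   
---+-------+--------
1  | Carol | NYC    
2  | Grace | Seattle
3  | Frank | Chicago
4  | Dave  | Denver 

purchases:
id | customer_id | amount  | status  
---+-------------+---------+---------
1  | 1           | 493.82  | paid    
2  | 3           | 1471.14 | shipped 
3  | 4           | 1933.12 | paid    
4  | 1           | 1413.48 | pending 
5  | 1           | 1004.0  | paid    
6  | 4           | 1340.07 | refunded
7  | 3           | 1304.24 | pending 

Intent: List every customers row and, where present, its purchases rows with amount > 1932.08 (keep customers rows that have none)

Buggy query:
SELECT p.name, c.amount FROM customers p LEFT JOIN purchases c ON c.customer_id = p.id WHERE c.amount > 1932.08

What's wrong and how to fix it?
Bug: Filtering c.amount in WHERE discards the NULL rows produced by LEFT JOIN, turning it into an inner join

Fix: Move the right-table condition into the ON clause so unmatched parents are kept

Corrected query:
SELECT p.name, c.amount FROM customers p LEFT JOIN purchases c ON c.customer_id = p.id AND c.amount > 1932.08

Result:
name  | amount 
------+--------
Carol | NULL   
Grace | NULL   
Frank | NULL   
Dave  | 1933.12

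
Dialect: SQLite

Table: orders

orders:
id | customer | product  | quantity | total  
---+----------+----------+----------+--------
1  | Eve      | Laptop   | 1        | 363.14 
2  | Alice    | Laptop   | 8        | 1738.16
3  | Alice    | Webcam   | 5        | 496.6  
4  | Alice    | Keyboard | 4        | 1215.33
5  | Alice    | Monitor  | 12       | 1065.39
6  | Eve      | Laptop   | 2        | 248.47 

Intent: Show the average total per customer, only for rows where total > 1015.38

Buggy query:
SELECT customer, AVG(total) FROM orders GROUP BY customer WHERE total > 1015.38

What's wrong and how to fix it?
Bug: WHERE cannot follow GROUP BY

Fix: Place WHERE between FROM and GROUP BY

Corrected query:
SELECT customer, AVG(total) FROM orders WHERE total > 1015.38 GROUP BY customer

Result:
customer | AVG(total) 
---------+------------
Alice    | 1339.626667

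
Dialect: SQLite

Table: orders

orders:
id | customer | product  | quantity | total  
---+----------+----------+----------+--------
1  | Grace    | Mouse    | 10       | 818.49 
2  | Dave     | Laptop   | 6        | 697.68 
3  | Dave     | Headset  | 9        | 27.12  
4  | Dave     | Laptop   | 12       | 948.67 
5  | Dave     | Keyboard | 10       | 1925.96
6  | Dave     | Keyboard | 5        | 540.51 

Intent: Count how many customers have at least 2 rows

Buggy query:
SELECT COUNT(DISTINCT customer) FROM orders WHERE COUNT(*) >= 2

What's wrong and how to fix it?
Bug: COUNT(*) cannot appear in WHERE; the per-group count doesn't exist yet

Fix: Use a subquery that GROUPs and filters with HAVING, then count its rows

Corrected query:
SELECT COUNT(*) FROM (SELECT customer FROM orders GROUP BY customer HAVING COUNT(*) >= 2)

Result:
COUNT(*)
--------
1       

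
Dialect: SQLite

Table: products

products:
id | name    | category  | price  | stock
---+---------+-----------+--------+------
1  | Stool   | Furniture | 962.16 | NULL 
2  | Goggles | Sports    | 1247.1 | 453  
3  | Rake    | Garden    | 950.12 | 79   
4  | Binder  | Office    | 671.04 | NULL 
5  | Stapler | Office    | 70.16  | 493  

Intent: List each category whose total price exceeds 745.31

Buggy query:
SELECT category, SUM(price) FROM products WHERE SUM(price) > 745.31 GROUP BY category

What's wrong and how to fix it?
Bug: WHERE runs before GROUP BY, so aggregates aren't available there

Fix: Move the aggregate condition to a HAVING clause

Corrected query:
SELECT category, SUM(price) FROM products GROUP BY category HAVING SUM(price) > 745.31

Result:
category  | SUM(price)
----------+-----------
Furniture | 962.16    
Garden    | 950.12    
Sports    | 1247.1    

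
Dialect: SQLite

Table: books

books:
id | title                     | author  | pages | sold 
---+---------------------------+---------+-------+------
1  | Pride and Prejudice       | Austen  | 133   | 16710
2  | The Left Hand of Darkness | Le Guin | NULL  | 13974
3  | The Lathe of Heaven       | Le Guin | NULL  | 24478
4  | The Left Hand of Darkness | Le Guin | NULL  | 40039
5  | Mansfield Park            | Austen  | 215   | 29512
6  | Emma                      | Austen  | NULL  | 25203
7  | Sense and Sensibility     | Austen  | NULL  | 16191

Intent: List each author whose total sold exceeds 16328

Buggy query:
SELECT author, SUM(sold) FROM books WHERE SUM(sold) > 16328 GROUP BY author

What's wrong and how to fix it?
Bug: Aggregate functions cannot appear in a WHERE clause

Fix: Use HAVING (which filters groups after aggregation) instead of WHERE

Corrected query:
SELECT author, SUM(sold) FROM books GROUP BY author HAVING SUM(sold) > 16328

Result:
author  | SUM(sold)
--------+----------
Austen  | 87616    
Le Guin | 78491    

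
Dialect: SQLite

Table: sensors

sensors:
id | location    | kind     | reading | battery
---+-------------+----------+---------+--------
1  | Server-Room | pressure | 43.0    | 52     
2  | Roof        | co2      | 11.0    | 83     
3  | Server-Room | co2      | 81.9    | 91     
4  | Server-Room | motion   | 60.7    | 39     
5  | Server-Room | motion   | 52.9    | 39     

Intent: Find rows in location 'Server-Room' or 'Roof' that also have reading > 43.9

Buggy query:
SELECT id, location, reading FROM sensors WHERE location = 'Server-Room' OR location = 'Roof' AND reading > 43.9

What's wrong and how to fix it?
Bug: Without parentheses, AND is evaluated before OR, so the reading filter only applies to the 'Roof' branch

Fix: Add parentheses around the OR so the AND applies to both alternatives

Corrected query:
SELECT id, location, reading FROM sensors WHERE (location = 'Server-Room' OR location = 'Roof') AND reading > 43.9

Result:
id | location    | reading
---+-------------+--------
3  | Server-Room | 81.9   
4  | Server-Room | 60.7   
5  | Server-Room | 52.9   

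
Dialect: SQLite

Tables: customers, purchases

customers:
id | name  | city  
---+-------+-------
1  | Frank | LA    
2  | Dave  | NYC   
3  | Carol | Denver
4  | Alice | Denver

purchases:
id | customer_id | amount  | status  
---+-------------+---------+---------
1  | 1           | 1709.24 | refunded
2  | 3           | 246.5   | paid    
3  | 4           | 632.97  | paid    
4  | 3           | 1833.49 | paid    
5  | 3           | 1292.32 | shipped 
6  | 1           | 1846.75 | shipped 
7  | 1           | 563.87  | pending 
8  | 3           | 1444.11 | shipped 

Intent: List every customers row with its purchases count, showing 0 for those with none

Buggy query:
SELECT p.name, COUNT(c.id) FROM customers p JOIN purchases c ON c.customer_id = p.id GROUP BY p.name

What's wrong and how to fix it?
Bug: INNER JOIN drops customers rows that have no matching purchases rows

Fix: Use LEFT JOIN so parents without children still appear (COUNT(c.id) gives 0)

Corrected query:
SELECT p.name, COUNT(c.id) FROM customers p LEFT JOIN purchases c ON c.customer_id = p.id GROUP BY p.name

Result:
name  | COUNT(c.id)
------+------------
Alice | 1          
Carol | 4          
Dave  | 0          
Frank | 3          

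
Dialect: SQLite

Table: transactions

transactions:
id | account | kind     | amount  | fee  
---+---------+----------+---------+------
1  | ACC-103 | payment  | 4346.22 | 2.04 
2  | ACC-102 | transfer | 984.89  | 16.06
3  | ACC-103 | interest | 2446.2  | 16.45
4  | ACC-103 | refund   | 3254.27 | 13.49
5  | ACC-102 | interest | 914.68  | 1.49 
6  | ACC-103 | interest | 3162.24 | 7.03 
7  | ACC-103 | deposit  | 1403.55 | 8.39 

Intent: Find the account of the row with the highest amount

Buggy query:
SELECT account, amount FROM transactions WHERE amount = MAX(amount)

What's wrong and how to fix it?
Bug: WHERE is evaluated per row; an aggregate over the whole table isn't defined there

Fix: Use a subquery: WHERE amount = (SELECT MAX(amount) FROM transactions)

Corrected query:
SELECT account, amount FROM transactions WHERE amount = (SELECT MAX(amount) FROM transactions)

Result:
account | amount 
--------+--------
ACC-103 | 4346.22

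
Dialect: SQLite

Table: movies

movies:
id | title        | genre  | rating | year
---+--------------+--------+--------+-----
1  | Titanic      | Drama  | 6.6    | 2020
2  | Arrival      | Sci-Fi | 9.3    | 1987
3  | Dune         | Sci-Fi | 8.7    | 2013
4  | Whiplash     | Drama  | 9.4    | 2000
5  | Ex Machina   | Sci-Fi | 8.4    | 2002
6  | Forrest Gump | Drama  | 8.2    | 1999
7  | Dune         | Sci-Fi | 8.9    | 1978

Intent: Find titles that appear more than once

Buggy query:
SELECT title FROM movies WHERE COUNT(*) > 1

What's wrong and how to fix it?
Bug: COUNT(*) is an aggregate and cannot be used in WHERE

Fix: Group first, then use HAVING for the count condition

Corrected query:
SELECT title FROM movies GROUP BY title HAVING COUNT(*) > 1

Result:
title
-----
Dune 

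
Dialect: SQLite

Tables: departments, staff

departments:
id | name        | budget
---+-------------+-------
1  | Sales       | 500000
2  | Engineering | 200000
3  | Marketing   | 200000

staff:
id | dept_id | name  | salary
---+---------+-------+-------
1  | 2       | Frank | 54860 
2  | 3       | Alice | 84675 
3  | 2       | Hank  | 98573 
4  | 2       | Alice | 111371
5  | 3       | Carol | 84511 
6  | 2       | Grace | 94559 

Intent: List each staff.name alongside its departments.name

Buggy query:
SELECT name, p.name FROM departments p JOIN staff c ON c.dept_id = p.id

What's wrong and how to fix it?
Bug: Both tables have a 'name' column; the unqualified reference is ambiguous

Fix: Prefix ambiguous columns with the table alias

Corrected query:
SELECT c.name, p.name FROM departments p JOIN staff c ON c.dept_id = p.id

Result:
name  | name       
------+------------
Frank | Engineering
Alice | Marketing  
Hank  | Engineering
Alice | Engineering
Carol | Marketing  
Grace | Engineering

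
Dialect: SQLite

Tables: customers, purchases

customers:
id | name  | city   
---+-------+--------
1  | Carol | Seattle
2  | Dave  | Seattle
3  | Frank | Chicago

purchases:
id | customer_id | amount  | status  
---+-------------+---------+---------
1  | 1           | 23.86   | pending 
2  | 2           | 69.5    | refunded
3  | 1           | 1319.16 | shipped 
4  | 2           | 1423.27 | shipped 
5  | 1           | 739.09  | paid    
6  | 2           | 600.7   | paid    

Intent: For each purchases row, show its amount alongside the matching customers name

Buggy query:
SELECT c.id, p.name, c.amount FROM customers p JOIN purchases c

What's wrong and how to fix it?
Bug: JOIN with no ON clause produces a cartesian product; every purchases row pairs with every customers row

Fix: Add ON c.customer_id = p.id to the JOIN

Corrected query:
SELECT c.id, p.name, c.amount FROM customers p JOIN purchases c ON c.customer_id = p.id

Result:
id | name  | amount 
---+-------+--------
1  | Carol | 23.86  
2  | Dave  | 69.5   
3  | Carol | 1319.16
4  | Dave  | 1423.27
5  | Carol | 739.09 
6  | Dave  | 600.7  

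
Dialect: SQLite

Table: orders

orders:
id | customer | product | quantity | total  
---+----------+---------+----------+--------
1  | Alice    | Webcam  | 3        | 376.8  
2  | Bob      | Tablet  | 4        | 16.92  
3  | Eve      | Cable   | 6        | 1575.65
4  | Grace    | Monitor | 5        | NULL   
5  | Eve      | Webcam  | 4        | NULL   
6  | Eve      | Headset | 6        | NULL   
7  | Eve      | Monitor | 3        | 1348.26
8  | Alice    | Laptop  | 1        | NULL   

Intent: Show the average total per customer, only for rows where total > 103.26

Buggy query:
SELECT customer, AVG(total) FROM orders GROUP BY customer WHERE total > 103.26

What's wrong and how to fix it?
Bug: Row-level WHERE must come before GROUP BY in the clause order

Fix: Place WHERE between FROM and GROUP BY

Corrected query:
SELECT customer, AVG(total) FROM orders WHERE total > 103.26 GROUP BY customer

Result:
customer | AVG(total)
---------+-----------
Alice    | 376.8     
Eve      | 1461.955  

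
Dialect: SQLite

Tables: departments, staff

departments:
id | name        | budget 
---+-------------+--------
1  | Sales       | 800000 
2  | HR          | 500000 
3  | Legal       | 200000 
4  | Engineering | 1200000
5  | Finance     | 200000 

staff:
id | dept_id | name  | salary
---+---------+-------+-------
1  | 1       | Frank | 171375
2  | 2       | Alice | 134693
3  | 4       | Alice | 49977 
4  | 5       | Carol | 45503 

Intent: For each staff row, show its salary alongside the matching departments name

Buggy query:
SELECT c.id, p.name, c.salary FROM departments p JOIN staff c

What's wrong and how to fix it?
Bug: Missing join condition: each staff row is matched to all departments rows instead of just its own

Fix: Specify the join condition linking the foreign key to the parent id

Corrected query:
SELECT c.id, p.name, c.salary FROM departments p JOIN staff c ON c.dept_id = p.id

Result:
id | name        | salary
---+-------------+-------
1  | Sales       | 171375
2  | HR          | 134693
3  | Engineering | 49977 
4  | Finance     | 45503 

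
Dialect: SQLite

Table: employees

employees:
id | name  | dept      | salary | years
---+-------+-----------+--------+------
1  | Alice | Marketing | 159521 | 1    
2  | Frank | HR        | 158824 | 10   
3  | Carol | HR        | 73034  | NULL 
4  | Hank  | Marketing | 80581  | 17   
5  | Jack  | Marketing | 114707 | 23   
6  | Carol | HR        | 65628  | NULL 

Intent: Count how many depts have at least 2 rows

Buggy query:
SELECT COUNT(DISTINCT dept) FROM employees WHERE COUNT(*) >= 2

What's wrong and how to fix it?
Bug: WHERE filters individual rows, not groups, so a group-level COUNT is invalid there

Fix: Use a subquery that GROUPs and filters with HAVING, then count its rows

Corrected query:
SELECT COUNT(*) FROM (SELECT dept FROM employees GROUP BY dept HAVING COUNT(*) >= 2)

Result:
COUNT(*)
--------
2       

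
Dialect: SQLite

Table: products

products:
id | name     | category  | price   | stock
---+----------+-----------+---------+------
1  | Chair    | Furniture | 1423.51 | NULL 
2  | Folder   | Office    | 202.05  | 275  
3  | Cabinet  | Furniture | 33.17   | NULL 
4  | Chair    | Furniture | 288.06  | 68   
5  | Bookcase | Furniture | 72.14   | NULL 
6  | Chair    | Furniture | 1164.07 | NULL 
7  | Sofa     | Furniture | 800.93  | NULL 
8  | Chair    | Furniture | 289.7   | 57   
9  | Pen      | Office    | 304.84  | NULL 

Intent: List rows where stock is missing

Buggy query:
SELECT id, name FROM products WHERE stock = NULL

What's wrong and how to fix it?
Bug: Comparing to NULL with '=' never matches; NULL = NULL is unknown, not true

Fix: Replace '= NULL' with 'IS NULL'

Corrected query:
SELECT id, name FROM products WHERE stock IS NULL

Result:
id | name    
---+---------
1  | Chair   
3  | Cabinet 
5  | Bookcase
6  | Chair   
7  | Sofa    
9  | Pen     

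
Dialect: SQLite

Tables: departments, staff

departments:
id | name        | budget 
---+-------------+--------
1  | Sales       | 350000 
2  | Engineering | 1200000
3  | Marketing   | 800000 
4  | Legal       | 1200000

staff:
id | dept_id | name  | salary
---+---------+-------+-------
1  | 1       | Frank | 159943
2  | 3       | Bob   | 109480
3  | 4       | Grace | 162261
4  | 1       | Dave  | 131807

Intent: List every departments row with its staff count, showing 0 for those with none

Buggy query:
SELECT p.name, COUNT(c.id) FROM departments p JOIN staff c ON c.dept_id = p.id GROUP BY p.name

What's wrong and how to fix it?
Bug: INNER JOIN drops departments rows that have no matching staff rows

Fix: Switch to LEFT JOIN to retain unmatched parent rows

Corrected query:
SELECT p.name, COUNT(c.id) FROM departments p LEFT JOIN staff c ON c.dept_id = p.id GROUP BY p.name

Result:
name        | COUNT(c.id)
------------+------------
Engineering | 0          
Legal       | 1          
Marketing   | 1          
Sales       | 2          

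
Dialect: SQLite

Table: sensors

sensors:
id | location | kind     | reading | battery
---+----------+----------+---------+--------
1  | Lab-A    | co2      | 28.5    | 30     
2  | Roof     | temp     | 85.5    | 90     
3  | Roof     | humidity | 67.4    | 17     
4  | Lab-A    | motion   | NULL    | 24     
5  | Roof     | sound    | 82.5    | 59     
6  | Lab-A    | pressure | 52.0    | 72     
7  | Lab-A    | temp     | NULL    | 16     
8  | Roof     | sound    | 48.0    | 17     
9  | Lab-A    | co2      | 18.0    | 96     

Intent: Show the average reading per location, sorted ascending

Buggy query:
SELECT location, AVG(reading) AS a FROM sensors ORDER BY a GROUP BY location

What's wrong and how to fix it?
Bug: ORDER BY appears before GROUP BY; SQL clause order requires GROUP BY first

Fix: Move ORDER BY to the end, after GROUP BY

Corrected query:
SELECT location, AVG(reading) AS a FROM sensors GROUP BY location ORDER BY a

Result:
location | a        
---------+----------
Lab-A    | 32.833333
Roof     | 70.85    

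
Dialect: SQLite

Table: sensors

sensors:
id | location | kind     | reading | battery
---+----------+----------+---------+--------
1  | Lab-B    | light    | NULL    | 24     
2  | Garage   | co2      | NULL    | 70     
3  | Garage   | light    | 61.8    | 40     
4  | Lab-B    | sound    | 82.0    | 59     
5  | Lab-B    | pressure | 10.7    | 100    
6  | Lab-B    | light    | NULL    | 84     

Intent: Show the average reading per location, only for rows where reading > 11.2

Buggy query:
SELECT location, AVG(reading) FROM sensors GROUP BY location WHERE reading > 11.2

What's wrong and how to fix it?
Bug: Row-level WHERE must come before GROUP BY in the clause order

Fix: Move the WHERE clause before GROUP BY

Corrected query:
SELECT location, AVG(reading) FROM sensors WHERE reading > 11.2 GROUP BY location

Result:
location | AVG(reading)
---------+-------------
Garage   | 61.8        
Lab-B    | 82          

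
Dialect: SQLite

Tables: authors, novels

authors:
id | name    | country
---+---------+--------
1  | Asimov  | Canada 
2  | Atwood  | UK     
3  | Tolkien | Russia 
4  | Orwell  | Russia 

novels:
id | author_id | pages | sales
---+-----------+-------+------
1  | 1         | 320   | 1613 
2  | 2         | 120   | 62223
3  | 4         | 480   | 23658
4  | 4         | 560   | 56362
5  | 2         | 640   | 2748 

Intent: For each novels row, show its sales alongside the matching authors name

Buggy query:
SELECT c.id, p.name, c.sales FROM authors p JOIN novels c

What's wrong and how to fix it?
Bug: Missing join condition: each novels row is matched to all authors rows instead of just its own

Fix: Add ON c.author_id = p.id to the JOIN

Corrected query:
SELECT c.id, p.name, c.sales FROM authors p JOIN novels c ON c.author_id = p.id

Result:
id | name   | sales
---+--------+------
1  | Asimov | 1613 
2  | Atwood | 62223
3  | Orwell | 23658
4  | Orwell | 56362
5  | Atwood | 2748 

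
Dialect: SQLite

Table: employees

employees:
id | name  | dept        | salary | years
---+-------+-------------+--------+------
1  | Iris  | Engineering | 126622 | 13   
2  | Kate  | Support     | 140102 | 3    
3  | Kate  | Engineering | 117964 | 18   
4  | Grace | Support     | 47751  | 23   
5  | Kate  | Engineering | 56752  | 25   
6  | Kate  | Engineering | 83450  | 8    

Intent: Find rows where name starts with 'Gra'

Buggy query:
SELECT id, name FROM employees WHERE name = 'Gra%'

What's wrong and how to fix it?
Bug: '=' compares the literal string including the % character; pattern matching needs LIKE

Fix: Use LIKE for wildcard pattern matching

Corrected query:
SELECT id, name FROM employees WHERE name LIKE 'Gra%'

Result:
id | name 
---+------
4  | Grace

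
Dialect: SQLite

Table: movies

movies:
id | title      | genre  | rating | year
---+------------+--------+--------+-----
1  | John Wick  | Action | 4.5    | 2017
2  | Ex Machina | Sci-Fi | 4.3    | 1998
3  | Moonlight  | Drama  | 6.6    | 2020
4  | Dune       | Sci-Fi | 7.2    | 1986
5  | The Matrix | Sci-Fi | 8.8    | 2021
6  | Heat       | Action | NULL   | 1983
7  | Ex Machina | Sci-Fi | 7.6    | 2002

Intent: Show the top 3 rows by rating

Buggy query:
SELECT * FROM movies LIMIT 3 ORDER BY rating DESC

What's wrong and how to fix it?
Bug: LIMIT must come after ORDER BY

Fix: Sort with ORDER BY, then apply LIMIT

Corrected query:
SELECT * FROM movies ORDER BY rating DESC LIMIT 3

Result:
id | title      | genre  | rating | year
---+------------+--------+--------+-----
5  | The Matrix | Sci-Fi | 8.8    | 2021
7  | Ex Machina | Sci-Fi | 7.6    | 2002
4  | Dune       | Sci-Fi | 7.2    | 1986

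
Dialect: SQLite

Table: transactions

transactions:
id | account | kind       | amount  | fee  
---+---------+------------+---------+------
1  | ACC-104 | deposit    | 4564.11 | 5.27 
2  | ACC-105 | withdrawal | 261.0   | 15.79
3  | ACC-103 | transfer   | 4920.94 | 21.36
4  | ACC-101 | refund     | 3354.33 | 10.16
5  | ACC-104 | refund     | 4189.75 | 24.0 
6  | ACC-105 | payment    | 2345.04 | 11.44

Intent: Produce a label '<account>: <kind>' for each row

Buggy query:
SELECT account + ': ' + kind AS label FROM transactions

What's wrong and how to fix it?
Bug: '+' is numeric addition; on text columns SQLite converts them to 0 instead of concatenating

Fix: Use the || operator for string concatenation

Corrected query:
SELECT account || ': ' || kind AS label FROM transactions

Result:
label              
-------------------
ACC-104: deposit   
ACC-105: withdrawal
ACC-103: transfer  
ACC-101: refund    
ACC-104: refund    
ACC-105: payment   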